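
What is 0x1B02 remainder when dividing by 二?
Convert 0x1B02 (hexadecimal) → 1×4096 + 11×256 + 2 = 6914 (decimal)
Convert 二 (Chinese numeral) → 2 (decimal)
Compute 6914 mod 2 = 0
0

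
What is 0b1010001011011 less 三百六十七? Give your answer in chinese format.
Convert 0b1010001011011 (binary) → 4096 + 1024 + 64 + 16 + 8 + 2 + 1 = 5211 (decimal)
Convert 三百六十七 (Chinese numeral) → 3×100 + 6×10 + 7 = 367 (decimal)
Compute 5211 - 367 = 4844
Convert 4844 (decimal) → 4844 = 4×1000 + 8×100 + 4×10 + 4 → 四千八百四十四 (Chinese numeral)
四千八百四十四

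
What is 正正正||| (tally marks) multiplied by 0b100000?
Convert 正正正||| (tally marks) → 5 + 5 + 5 + 3 = 18 (decimal)
Convert 0b100000 (binary) → 32 (decimal)
Compute 18 × 32 = 576
576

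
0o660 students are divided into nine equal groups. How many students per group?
Convert 0o660 (octal) → 6×64 + 6×8 = 432 (decimal)
Convert nine (English words) → 9 (decimal)
Compute 432 ÷ 9 = 48
48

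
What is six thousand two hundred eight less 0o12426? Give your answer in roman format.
Convert six thousand two hundred eight (English words) → 6×1000 + 2×100 + 8 = 6208 (decimal)
Convert 0o12426 (octal) → 1×4096 + 2×512 + 4×64 + 2×8 + 6 = 5398 (decimal)
Compute 6208 - 5398 = 810
Convert 810 (decimal) → 810 = 500 + 100 + 100 + 100 + 10 → DCCCX (Roman numeral)
DCCCX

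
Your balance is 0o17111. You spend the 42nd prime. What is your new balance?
Convert 0o17111 (octal) → 1×4096 + 7×512 + 1×64 + 1×8 + 1 = 7753 (decimal)
Convert the 42nd prime (prime index) → 181 (decimal)
Compute 7753 - 181 = 7572
7572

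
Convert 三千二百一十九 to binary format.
Convert 三千二百一十九 (Chinese numeral) → 3×1000 + 2×100 + 1×10 + 9 = 3219 (decimal)
Convert 3219 (decimal) → 3219 = 2048 + 1024 + 128 + 16 + 2 + 1 → 0b110010010011 (binary)
0b110010010011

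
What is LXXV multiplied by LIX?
Convert LXXV (Roman numeral) → 50 + 10 + 10 + 5 = 75 (decimal)
Convert LIX (Roman numeral) → 50 + 9 = 59 (decimal)
Compute 75 × 59 = 4425
4425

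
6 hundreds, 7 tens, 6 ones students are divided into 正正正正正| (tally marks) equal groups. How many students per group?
Convert 6 hundreds, 7 tens, 6 ones (place-value notation) → 6×100 + 7×10 + 6 = 676 (decimal)
Convert 正正正正正| (tally marks) → 5 + 5 + 5 + 5 + 5 + 1 = 26 (decimal)
Compute 676 ÷ 26 = 26
26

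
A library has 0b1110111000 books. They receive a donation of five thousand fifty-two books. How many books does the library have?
Convert 0b1110111000 (binary) → 512 + 256 + 128 + 32 + 16 + 8 = 952 (decimal)
Convert five thousand fifty-two (English words) → 5×1000 + 52 = 5052 (decimal)
Compute 952 + 5052 = 6004
6004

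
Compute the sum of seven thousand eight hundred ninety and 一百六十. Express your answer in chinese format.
Convert seven thousand eight hundred ninety (English words) → 7×1000 + 8×100 + 90 = 7890 (decimal)
Convert 一百六十 (Chinese numeral) → 1×100 + 6×10 = 160 (decimal)
Compute 7890 + 160 = 8050
Convert 8050 (decimal) → 8050 = 8×1000 + 5×10 → 八千零五十 (Chinese numeral)
八千零五十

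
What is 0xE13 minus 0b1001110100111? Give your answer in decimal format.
Convert 0xE13 (hexadecimal) → 14×256 + 1×16 + 3 = 3603 (decimal)
Convert 0b1001110100111 (binary) → 4096 + 512 + 256 + 128 + 32 + 4 + 2 + 1 = 5031 (decimal)
Compute 3603 - 5031 = -1428
-1428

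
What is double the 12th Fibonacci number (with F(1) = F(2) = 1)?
The 12th Fibonacci number (with F(1) = F(2) = 1): 1, 1, 2, 3, 5, 8, 13, 21, 34, 55, 89, 144 → 144
Compute 144 × 2 = 288
288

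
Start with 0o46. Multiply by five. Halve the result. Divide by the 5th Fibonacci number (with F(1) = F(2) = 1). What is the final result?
Convert 0o46 (octal) → 4×8 + 6 = 38 (decimal)
Start: 38
Convert five (English words) → 5 (decimal)
38 × 5 = 190
190 ÷ 2 = 95
Convert the 5th Fibonacci number (with F(1) = F(2) = 1) (Fibonacci index) → 1, 1, 2, 3, 5 → 5 (decimal)
95 ÷ 5 = 19
19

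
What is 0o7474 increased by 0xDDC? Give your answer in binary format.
Convert 0o7474 (octal) → 7×512 + 4×64 + 7×8 + 4 = 3900 (decimal)
Convert 0xDDC (hexadecimal) → 13×256 + 13×16 + 12 = 3548 (decimal)
Compute 3900 + 3548 = 7448
Convert 7448 (decimal) → 7448 = 4096 + 2048 + 1024 + 256 + 16 + 8 → 0b1110100011000 (binary)
0b1110100011000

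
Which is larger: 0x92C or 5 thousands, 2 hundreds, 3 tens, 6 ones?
Convert 0x92C (hexadecimal) → 9×256 + 2×16 + 12 = 2348 (decimal)
Convert 5 thousands, 2 hundreds, 3 tens, 6 ones (place-value notation) → 5×1000 + 2×100 + 3×10 + 6 = 5236 (decimal)
Compare 2348 vs 5236: larger = 5236
5236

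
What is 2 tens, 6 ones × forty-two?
Convert 2 tens, 6 ones (place-value notation) → 2×10 + 6 = 26 (decimal)
Convert forty-two (English words) → 42 (decimal)
Compute 26 × 42 = 1092
1092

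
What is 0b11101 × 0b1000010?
Convert 0b11101 (binary) → 16 + 8 + 4 + 1 = 29 (decimal)
Convert 0b1000010 (binary) → 64 + 2 = 66 (decimal)
Compute 29 × 66 = 1914
1914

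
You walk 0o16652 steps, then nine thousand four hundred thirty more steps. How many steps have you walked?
Convert 0o16652 (octal) → 1×4096 + 6×512 + 6×64 + 5×8 + 2 = 7594 (decimal)
Convert nine thousand four hundred thirty (English words) → 9×1000 + 4×100 + 30 = 9430 (decimal)
Compute 7594 + 9430 = 17024
17024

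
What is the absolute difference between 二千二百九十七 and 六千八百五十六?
Convert 二千二百九十七 (Chinese numeral) → 2×1000 + 2×100 + 9×10 + 7 = 2297 (decimal)
Convert 六千八百五十六 (Chinese numeral) → 6×1000 + 8×100 + 5×10 + 6 = 6856 (decimal)
Compute |2297 - 6856| = 4559
4559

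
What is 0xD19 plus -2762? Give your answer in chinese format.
Convert 0xD19 (hexadecimal) → 13×256 + 1×16 + 9 = 3353 (decimal)
Compute 3353 + -2762 = 591
Convert 591 (decimal) → 591 = 5×100 + 9×10 + 1 → 五百九十一 (Chinese numeral)
五百九十一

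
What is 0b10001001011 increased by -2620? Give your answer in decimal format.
Convert 0b10001001011 (binary) → 1024 + 64 + 8 + 2 + 1 = 1099 (decimal)
Compute 1099 + -2620 = -1521
-1521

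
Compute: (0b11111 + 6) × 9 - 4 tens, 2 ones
Convert 0b11111 (binary) → 16 + 8 + 4 + 2 + 1 = 31 (decimal)
Convert 4 tens, 2 ones (place-value notation) → 4×10 + 2 = 42 (decimal)
Expression in decimal: (31 + 6) × 9 - 42
Parentheses first: 31 + 6 = 37
Multiply: 37 × 9 = 333
Subtract: 333 - 42 = 291
291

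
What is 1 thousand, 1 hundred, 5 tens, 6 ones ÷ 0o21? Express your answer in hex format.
Convert 1 thousand, 1 hundred, 5 tens, 6 ones (place-value notation) → 1×1000 + 1×100 + 5×10 + 6 = 1156 (decimal)
Convert 0o21 (octal) → 2×8 + 1 = 17 (decimal)
Compute 1156 ÷ 17 = 68
Convert 68 (decimal) → 68 = 4×16 + 4 → 0x44 (hexadecimal)
0x44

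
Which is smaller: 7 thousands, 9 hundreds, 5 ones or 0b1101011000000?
Convert 7 thousands, 9 hundreds, 5 ones (place-value notation) → 7×1000 + 9×100 + 5 = 7905 (decimal)
Convert 0b1101011000000 (binary) → 4096 + 2048 + 512 + 128 + 64 = 6848 (decimal)
Compare 7905 vs 6848: smaller = 6848
6848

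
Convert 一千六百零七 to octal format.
Convert 一千六百零七 (Chinese numeral) → 1×1000 + 6×100 + 7 = 1607 (decimal)
Convert 1607 (decimal) → 1607 = 3×512 + 1×64 + 7 → 0o3107 (octal)
0o3107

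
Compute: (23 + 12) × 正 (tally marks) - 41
Convert 正 (tally marks) → 5 (decimal)
Expression in decimal: (23 + 12) × 5 - 41
Parentheses first: 23 + 12 = 35
Multiply: 35 × 5 = 175
Subtract: 175 - 41 = 134
134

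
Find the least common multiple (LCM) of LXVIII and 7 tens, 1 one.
Convert LXVIII (Roman numeral) → 50 + 10 + 5 + 1 + 1 + 1 = 68 (decimal)
Convert 7 tens, 1 one (place-value notation) → 7×10 + 1 = 71 (decimal)
Compute lcm(68, 71) = 4828
4828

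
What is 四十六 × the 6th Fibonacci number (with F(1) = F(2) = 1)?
Convert 四十六 (Chinese numeral) → 4×10 + 6 = 46 (decimal)
Convert the 6th Fibonacci number (with F(1) = F(2) = 1) (Fibonacci index) → 1, 1, 2, 3, 5, 8 → 8 (decimal)
Compute 46 × 8 = 368
368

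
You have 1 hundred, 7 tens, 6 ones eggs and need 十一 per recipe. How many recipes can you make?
Convert 1 hundred, 7 tens, 6 ones (place-value notation) → 1×100 + 7×10 + 6 = 176 (decimal)
Convert 十一 (Chinese numeral) → 1×10 + 1 = 11 (decimal)
Compute 176 ÷ 11 = 16
16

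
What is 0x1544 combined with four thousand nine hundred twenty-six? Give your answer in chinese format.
Convert 0x1544 (hexadecimal) → 1×4096 + 5×256 + 4×16 + 4 = 5444 (decimal)
Convert four thousand nine hundred twenty-six (English words) → 4×1000 + 9×100 + 26 = 4926 (decimal)
Compute 5444 + 4926 = 10370
Convert 10370 (decimal) → 10370 = 1×10000 + 3×100 + 7×10 → 一万零三百七十 (Chinese numeral)
一万零三百七十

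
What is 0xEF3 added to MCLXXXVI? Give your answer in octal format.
Convert 0xEF3 (hexadecimal) → 14×256 + 15×16 + 3 = 3827 (decimal)
Convert MCLXXXVI (Roman numeral) → 1000 + 100 + 50 + 10 + 10 + 10 + 5 + 1 = 1186 (decimal)
Compute 3827 + 1186 = 5013
Convert 5013 (decimal) → 5013 = 1×4096 + 1×512 + 6×64 + 2×8 + 5 → 0o11625 (octal)
0o11625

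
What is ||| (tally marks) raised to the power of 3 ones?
Convert ||| (tally marks) → 3 (decimal)
Convert 3 ones (place-value notation) → 3 (decimal)
Compute 3 ^ 3 = 27
27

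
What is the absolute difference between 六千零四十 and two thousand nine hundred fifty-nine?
Convert 六千零四十 (Chinese numeral) → 6×1000 + 4×10 = 6040 (decimal)
Convert two thousand nine hundred fifty-nine (English words) → 2×1000 + 9×100 + 59 = 2959 (decimal)
Compute |6040 - 2959| = 3081
3081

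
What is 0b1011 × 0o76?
Convert 0b1011 (binary) → 8 + 2 + 1 = 11 (decimal)
Convert 0o76 (octal) → 7×8 + 6 = 62 (decimal)
Compute 11 × 62 = 682
682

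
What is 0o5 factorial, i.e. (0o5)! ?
Convert 0o5 (octal) → 5 (decimal)
Compute 5! = 120
120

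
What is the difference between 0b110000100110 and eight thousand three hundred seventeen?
Convert 0b110000100110 (binary) → 2048 + 1024 + 32 + 4 + 2 = 3110 (decimal)
Convert eight thousand three hundred seventeen (English words) → 8×1000 + 3×100 + 17 = 8317 (decimal)
Difference: |3110 - 8317| = 5207
5207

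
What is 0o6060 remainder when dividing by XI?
Convert 0o6060 (octal) → 6×512 + 6×8 = 3120 (decimal)
Convert XI (Roman numeral) → 10 + 1 = 11 (decimal)
Compute 3120 mod 11 = 7
7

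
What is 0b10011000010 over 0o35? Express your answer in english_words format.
Convert 0b10011000010 (binary) → 1024 + 128 + 64 + 2 = 1218 (decimal)
Convert 0o35 (octal) → 3×8 + 5 = 29 (decimal)
Compute 1218 ÷ 29 = 42
Convert 42 (decimal) → forty-two (English words)
forty-two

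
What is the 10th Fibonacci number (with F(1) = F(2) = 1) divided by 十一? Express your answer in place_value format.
Convert the 10th Fibonacci number (with F(1) = F(2) = 1) (Fibonacci index) → 1, 1, 2, 3, 5, 8, 13, 21, 34, 55 → 55 (decimal)
Convert 十一 (Chinese numeral) → 1×10 + 1 = 11 (decimal)
Compute 55 ÷ 11 = 5
Convert 5 (decimal) → 5 ones (place-value notation)
5 ones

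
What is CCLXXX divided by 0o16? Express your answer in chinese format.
Convert CCLXXX (Roman numeral) → 100 + 100 + 50 + 10 + 10 + 10 = 280 (decimal)
Convert 0o16 (octal) → 1×8 + 6 = 14 (decimal)
Compute 280 ÷ 14 = 20
Convert 20 (decimal) → 20 = 2×10 → 二十 (Chinese numeral)
二十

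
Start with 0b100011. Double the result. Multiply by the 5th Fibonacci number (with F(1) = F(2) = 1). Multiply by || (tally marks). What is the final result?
Convert 0b100011 (binary) → 32 + 2 + 1 = 35 (decimal)
Start: 35
35 × 2 = 70
Convert the 5th Fibonacci number (with F(1) = F(2) = 1) (Fibonacci index) → 1, 1, 2, 3, 5 → 5 (decimal)
70 × 5 = 350
Convert || (tally marks) → 2 (decimal)
350 × 2 = 700
700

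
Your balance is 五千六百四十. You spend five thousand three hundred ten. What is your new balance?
Convert 五千六百四十 (Chinese numeral) → 5×1000 + 6×100 + 4×10 = 5640 (decimal)
Convert five thousand three hundred ten (English words) → 5×1000 + 3×100 + 10 = 5310 (decimal)
Compute 5640 - 5310 = 330
330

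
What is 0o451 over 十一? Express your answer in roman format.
Convert 0o451 (octal) → 4×64 + 5×8 + 1 = 297 (decimal)
Convert 十一 (Chinese numeral) → 1×10 + 1 = 11 (decimal)
Compute 297 ÷ 11 = 27
Convert 27 (decimal) → 27 = 10 + 10 + 5 + 1 + 1 → XXVII (Roman numeral)
XXVII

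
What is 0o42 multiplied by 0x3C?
Convert 0o42 (octal) → 4×8 + 2 = 34 (decimal)
Convert 0x3C (hexadecimal) → 3×16 + 12 = 60 (decimal)
Compute 34 × 60 = 2040
2040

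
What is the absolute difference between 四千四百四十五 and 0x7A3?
Convert 四千四百四十五 (Chinese numeral) → 4×1000 + 4×100 + 4×10 + 5 = 4445 (decimal)
Convert 0x7A3 (hexadecimal) → 7×256 + 10×16 + 3 = 1955 (decimal)
Compute |4445 - 1955| = 2490
2490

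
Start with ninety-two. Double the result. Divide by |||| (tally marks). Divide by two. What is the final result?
Convert ninety-two (English words) → 92 (decimal)
Start: 92
92 × 2 = 184
Convert |||| (tally marks) → 4 (decimal)
184 ÷ 4 = 46
Convert two (English words) → 2 (decimal)
46 ÷ 2 = 23
23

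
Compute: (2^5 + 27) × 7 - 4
Convert 2^5 (power) → 32 (decimal)
Expression in decimal: (32 + 27) × 7 - 4
Parentheses first: 32 + 27 = 59
Multiply: 59 × 7 = 413
Subtract: 413 - 4 = 409
409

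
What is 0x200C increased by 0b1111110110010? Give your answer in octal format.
Convert 0x200C (hexadecimal) → 2×4096 + 12 = 8204 (decimal)
Convert 0b1111110110010 (binary) → 4096 + 2048 + 1024 + 512 + 256 + 128 + 32 + 16 + 2 = 8114 (decimal)
Compute 8204 + 8114 = 16318
Convert 16318 (decimal) → 16318 = 3×4096 + 7×512 + 6×64 + 7×8 + 6 → 0o37676 (octal)
0o37676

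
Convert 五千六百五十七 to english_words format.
Convert 五千六百五十七 (Chinese numeral) → 5×1000 + 6×100 + 5×10 + 7 = 5657 (decimal)
Convert 5657 (decimal) → 5657 = 5×1000 + 6×100 + 57 → five thousand six hundred fifty-seven (English words)
five thousand six hundred fifty-seven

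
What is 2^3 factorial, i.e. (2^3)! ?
Convert 2^3 (power) → 8 (decimal)
Compute 8! = 40320
40320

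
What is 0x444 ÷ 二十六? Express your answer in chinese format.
Convert 0x444 (hexadecimal) → 4×256 + 4×16 + 4 = 1092 (decimal)
Convert 二十六 (Chinese numeral) → 2×10 + 6 = 26 (decimal)
Compute 1092 ÷ 26 = 42
Convert 42 (decimal) → 42 = 4×10 + 2 → 四十二 (Chinese numeral)
四十二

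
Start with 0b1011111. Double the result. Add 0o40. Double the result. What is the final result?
Convert 0b1011111 (binary) → 64 + 16 + 8 + 4 + 2 + 1 = 95 (decimal)
Start: 95
95 × 2 = 190
Convert 0o40 (octal) → 4×8 = 32 (decimal)
190 + 32 = 222
222 × 2 = 444
444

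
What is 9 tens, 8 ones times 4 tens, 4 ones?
Convert 9 tens, 8 ones (place-value notation) → 9×10 + 8 = 98 (decimal)
Convert 4 tens, 4 ones (place-value notation) → 4×10 + 4 = 44 (decimal)
Compute 98 × 44 = 4312
4312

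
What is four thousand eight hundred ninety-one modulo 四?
Convert four thousand eight hundred ninety-one (English words) → 4×1000 + 8×100 + 91 = 4891 (decimal)
Convert 四 (Chinese numeral) → 4 (decimal)
Compute 4891 mod 4 = 3
3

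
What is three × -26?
Convert three (English words) → 3 (decimal)
Compute 3 × -26 = -78
-78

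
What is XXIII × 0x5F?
Convert XXIII (Roman numeral) → 10 + 10 + 1 + 1 + 1 = 23 (decimal)
Convert 0x5F (hexadecimal) → 5×16 + 15 = 95 (decimal)
Compute 23 × 95 = 2185
2185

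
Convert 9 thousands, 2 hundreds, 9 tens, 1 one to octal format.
Convert 9 thousands, 2 hundreds, 9 tens, 1 one (place-value notation) → 9×1000 + 2×100 + 9×10 + 1 = 9291 (decimal)
Convert 9291 (decimal) → 9291 = 2×4096 + 2×512 + 1×64 + 1×8 + 3 → 0o22113 (octal)
0o22113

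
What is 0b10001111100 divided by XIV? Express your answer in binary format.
Convert 0b10001111100 (binary) → 1024 + 64 + 32 + 16 + 8 + 4 = 1148 (decimal)
Convert XIV (Roman numeral) → 10 + 4 = 14 (decimal)
Compute 1148 ÷ 14 = 82
Convert 82 (decimal) → 82 = 64 + 16 + 2 → 0b1010010 (binary)
0b1010010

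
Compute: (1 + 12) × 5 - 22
Parentheses first: 1 + 12 = 13
Multiply: 13 × 5 = 65
Subtract: 65 - 22 = 43
43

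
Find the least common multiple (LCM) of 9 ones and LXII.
Convert 9 ones (place-value notation) → 9 (decimal)
Convert LXII (Roman numeral) → 50 + 10 + 1 + 1 = 62 (decimal)
Compute lcm(9, 62) = 558
558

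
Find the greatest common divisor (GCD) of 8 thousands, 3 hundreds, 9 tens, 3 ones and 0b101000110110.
Convert 8 thousands, 3 hundreds, 9 tens, 3 ones (place-value notation) → 8×1000 + 3×100 + 9×10 + 3 = 8393 (decimal)
Convert 0b101000110110 (binary) → 2048 + 512 + 32 + 16 + 4 + 2 = 2614 (decimal)
Compute gcd(8393, 2614) = 1
1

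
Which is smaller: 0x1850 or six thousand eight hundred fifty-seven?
Convert 0x1850 (hexadecimal) → 1×4096 + 8×256 + 5×16 = 6224 (decimal)
Convert six thousand eight hundred fifty-seven (English words) → 6×1000 + 8×100 + 57 = 6857 (decimal)
Compare 6224 vs 6857: smaller = 6224
6224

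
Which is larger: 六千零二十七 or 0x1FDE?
Convert 六千零二十七 (Chinese numeral) → 6×1000 + 2×10 + 7 = 6027 (decimal)
Convert 0x1FDE (hexadecimal) → 1×4096 + 15×256 + 13×16 + 14 = 8158 (decimal)
Compare 6027 vs 8158: larger = 8158
8158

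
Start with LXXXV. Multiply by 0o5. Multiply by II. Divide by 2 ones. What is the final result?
Convert LXXXV (Roman numeral) → 50 + 10 + 10 + 10 + 5 = 85 (decimal)
Start: 85
Convert 0o5 (octal) → 5 (decimal)
85 × 5 = 425
Convert II (Roman numeral) → 1 + 1 = 2 (decimal)
425 × 2 = 850
Convert 2 ones (place-value notation) → 2 (decimal)
850 ÷ 2 = 425
425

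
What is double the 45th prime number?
The 45th prime number = 197
Compute 197 × 2 = 394
394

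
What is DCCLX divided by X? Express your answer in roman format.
Convert DCCLX (Roman numeral) → 500 + 100 + 100 + 50 + 10 = 760 (decimal)
Convert X (Roman numeral) → 10 (decimal)
Compute 760 ÷ 10 = 76
Convert 76 (decimal) → 76 = 50 + 10 + 10 + 5 + 1 → LXXVI (Roman numeral)
LXXVI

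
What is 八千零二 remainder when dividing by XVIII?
Convert 八千零二 (Chinese numeral) → 8×1000 + 2 = 8002 (decimal)
Convert XVIII (Roman numeral) → 10 + 5 + 1 + 1 + 1 = 18 (decimal)
Compute 8002 mod 18 = 10
10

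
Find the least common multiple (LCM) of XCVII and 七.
Convert XCVII (Roman numeral) → 90 + 5 + 1 + 1 = 97 (decimal)
Convert 七 (Chinese numeral) → 7 (decimal)
Compute lcm(97, 7) = 679
679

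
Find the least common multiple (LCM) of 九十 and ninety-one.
Convert 九十 (Chinese numeral) → 9×10 = 90 (decimal)
Convert ninety-one (English words) → 91 (decimal)
Compute lcm(90, 91) = 8190
8190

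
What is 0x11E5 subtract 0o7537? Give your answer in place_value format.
Convert 0x11E5 (hexadecimal) → 1×4096 + 1×256 + 14×16 + 5 = 4581 (decimal)
Convert 0o7537 (octal) → 7×512 + 5×64 + 3×8 + 7 = 3935 (decimal)
Compute 4581 - 3935 = 646
Convert 646 (decimal) → 646 = 6×100 + 4×10 + 6 → 6 hundreds, 4 tens, 6 ones (place-value notation)
6 hundreds, 4 tens, 6 ones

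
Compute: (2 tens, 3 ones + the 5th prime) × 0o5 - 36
Convert 2 tens, 3 ones (place-value notation) → 2×10 + 3 = 23 (decimal)
Convert the 5th prime (prime index) → 11 (decimal)
Convert 0o5 (octal) → 5 (decimal)
Expression in decimal: (23 + 11) × 5 - 36
Parentheses first: 23 + 11 = 34
Multiply: 34 × 5 = 170
Subtract: 170 - 36 = 134
134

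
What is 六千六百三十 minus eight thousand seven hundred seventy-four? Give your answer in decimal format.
Convert 六千六百三十 (Chinese numeral) → 6×1000 + 6×100 + 3×10 = 6630 (decimal)
Convert eight thousand seven hundred seventy-four (English words) → 8×1000 + 7×100 + 74 = 8774 (decimal)
Compute 6630 - 8774 = -2144
-2144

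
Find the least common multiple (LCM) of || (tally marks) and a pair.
Convert || (tally marks) → 2 (decimal)
Convert a pair (colloquial) → 2 (decimal)
Compute lcm(2, 2) = 2
2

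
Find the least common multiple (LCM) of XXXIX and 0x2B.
Convert XXXIX (Roman numeral) → 10 + 10 + 10 + 9 = 39 (decimal)
Convert 0x2B (hexadecimal) → 2×16 + 11 = 43 (decimal)
Compute lcm(39, 43) = 1677
1677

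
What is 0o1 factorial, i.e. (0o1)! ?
Convert 0o1 (octal) → 1 (decimal)
Compute 1! = 1
1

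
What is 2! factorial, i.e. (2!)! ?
Convert 2! (factorial) → 2 (decimal)
Compute 2! = 2
2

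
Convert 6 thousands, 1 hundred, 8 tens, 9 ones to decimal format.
Convert 6 thousands, 1 hundred, 8 tens, 9 ones (place-value notation) → 6×1000 + 1×100 + 8×10 + 9 = 6189 (decimal)
6189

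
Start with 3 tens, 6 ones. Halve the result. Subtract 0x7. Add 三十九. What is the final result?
Convert 3 tens, 6 ones (place-value notation) → 3×10 + 6 = 36 (decimal)
Start: 36
36 ÷ 2 = 18
Convert 0x7 (hexadecimal) → 7 (decimal)
18 - 7 = 11
Convert 三十九 (Chinese numeral) → 3×10 + 9 = 39 (decimal)
11 + 39 = 50
50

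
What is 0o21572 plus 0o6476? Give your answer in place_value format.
Convert 0o21572 (octal) → 2×4096 + 1×512 + 5×64 + 7×8 + 2 = 9082 (decimal)
Convert 0o6476 (octal) → 6×512 + 4×64 + 7×8 + 6 = 3390 (decimal)
Compute 9082 + 3390 = 12472
Convert 12472 (decimal) → 12472 = 12×1000 + 4×100 + 7×10 + 2 → 12 thousands, 4 hundreds, 7 tens, 2 ones (place-value notation)
12 thousands, 4 hundreds, 7 tens, 2 ones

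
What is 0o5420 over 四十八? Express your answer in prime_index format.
Convert 0o5420 (octal) → 5×512 + 4×64 + 2×8 = 2832 (decimal)
Convert 四十八 (Chinese numeral) → 4×10 + 8 = 48 (decimal)
Compute 2832 ÷ 48 = 59
Convert 59 (decimal) → the 17th prime (prime index)
the 17th prime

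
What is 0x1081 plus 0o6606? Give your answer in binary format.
Convert 0x1081 (hexadecimal) → 1×4096 + 8×16 + 1 = 4225 (decimal)
Convert 0o6606 (octal) → 6×512 + 6×64 + 6 = 3462 (decimal)
Compute 4225 + 3462 = 7687
Convert 7687 (decimal) → 7687 = 4096 + 2048 + 1024 + 512 + 4 + 2 + 1 → 0b1111000000111 (binary)
0b1111000000111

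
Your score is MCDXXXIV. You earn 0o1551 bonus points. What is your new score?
Convert MCDXXXIV (Roman numeral) → 1000 + 400 + 10 + 10 + 10 + 4 = 1434 (decimal)
Convert 0o1551 (octal) → 1×512 + 5×64 + 5×8 + 1 = 873 (decimal)
Compute 1434 + 873 = 2307
2307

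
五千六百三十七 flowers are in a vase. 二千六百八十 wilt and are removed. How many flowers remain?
Convert 五千六百三十七 (Chinese numeral) → 5×1000 + 6×100 + 3×10 + 7 = 5637 (decimal)
Convert 二千六百八十 (Chinese numeral) → 2×1000 + 6×100 + 8×10 = 2680 (decimal)
Compute 5637 - 2680 = 2957
2957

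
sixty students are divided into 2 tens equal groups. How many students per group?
Convert sixty (English words) → 60 (decimal)
Convert 2 tens (place-value notation) → 2×10 = 20 (decimal)
Compute 60 ÷ 20 = 3
3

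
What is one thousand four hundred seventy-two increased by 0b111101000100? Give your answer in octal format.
Convert one thousand four hundred seventy-two (English words) → 1×1000 + 4×100 + 72 = 1472 (decimal)
Convert 0b111101000100 (binary) → 2048 + 1024 + 512 + 256 + 64 + 4 = 3908 (decimal)
Compute 1472 + 3908 = 5380
Convert 5380 (decimal) → 5380 = 1×4096 + 2×512 + 4×64 + 4 → 0o12404 (octal)
0o12404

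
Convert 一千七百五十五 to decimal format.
Convert 一千七百五十五 (Chinese numeral) → 1×1000 + 7×100 + 5×10 + 5 = 1755 (decimal)
1755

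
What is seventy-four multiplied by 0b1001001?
Convert seventy-four (English words) → 74 (decimal)
Convert 0b1001001 (binary) → 64 + 8 + 1 = 73 (decimal)
Compute 74 × 73 = 5402
5402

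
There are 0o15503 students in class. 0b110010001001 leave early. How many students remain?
Convert 0o15503 (octal) → 1×4096 + 5×512 + 5×64 + 3 = 6979 (decimal)
Convert 0b110010001001 (binary) → 2048 + 1024 + 128 + 8 + 1 = 3209 (decimal)
Compute 6979 - 3209 = 3770
3770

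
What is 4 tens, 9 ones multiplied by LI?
Convert 4 tens, 9 ones (place-value notation) → 4×10 + 9 = 49 (decimal)
Convert LI (Roman numeral) → 50 + 1 = 51 (decimal)
Compute 49 × 51 = 2499
2499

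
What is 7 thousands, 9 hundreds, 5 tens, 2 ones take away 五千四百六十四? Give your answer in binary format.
Convert 7 thousands, 9 hundreds, 5 tens, 2 ones (place-value notation) → 7×1000 + 9×100 + 5×10 + 2 = 7952 (decimal)
Convert 五千四百六十四 (Chinese numeral) → 5×1000 + 4×100 + 6×10 + 4 = 5464 (decimal)
Compute 7952 - 5464 = 2488
Convert 2488 (decimal) → 2488 = 2048 + 256 + 128 + 32 + 16 + 8 → 0b100110111000 (binary)
0b100110111000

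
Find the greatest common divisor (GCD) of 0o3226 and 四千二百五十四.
Convert 0o3226 (octal) → 3×512 + 2×64 + 2×8 + 6 = 1686 (decimal)
Convert 四千二百五十四 (Chinese numeral) → 4×1000 + 2×100 + 5×10 + 4 = 4254 (decimal)
Compute gcd(1686, 4254) = 6
6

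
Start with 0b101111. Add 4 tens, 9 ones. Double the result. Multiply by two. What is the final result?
Convert 0b101111 (binary) → 32 + 8 + 4 + 2 + 1 = 47 (decimal)
Start: 47
Convert 4 tens, 9 ones (place-value notation) → 4×10 + 9 = 49 (decimal)
47 + 49 = 96
96 × 2 = 192
Convert two (English words) → 2 (decimal)
192 × 2 = 384
384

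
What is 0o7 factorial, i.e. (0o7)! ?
Convert 0o7 (octal) → 7 (decimal)
Compute 7! = 5040
5040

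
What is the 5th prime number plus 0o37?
The 5th prime number = 11
Convert 0o37 (octal) → 3×8 + 7 = 31 (decimal)
Compute 11 + 31 = 42
42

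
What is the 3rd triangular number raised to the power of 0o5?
Convert the 3rd triangular number (triangular index) → 3×4/2 = 6 (decimal)
Convert 0o5 (octal) → 5 (decimal)
Compute 6 ^ 5 = 7776
7776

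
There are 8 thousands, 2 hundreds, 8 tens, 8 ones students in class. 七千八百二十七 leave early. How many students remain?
Convert 8 thousands, 2 hundreds, 8 tens, 8 ones (place-value notation) → 8×1000 + 2×100 + 8×10 + 8 = 8288 (decimal)
Convert 七千八百二十七 (Chinese numeral) → 7×1000 + 8×100 + 2×10 + 7 = 7827 (decimal)
Compute 8288 - 7827 = 461
461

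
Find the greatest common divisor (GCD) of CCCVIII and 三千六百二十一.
Convert CCCVIII (Roman numeral) → 100 + 100 + 100 + 5 + 1 + 1 + 1 = 308 (decimal)
Convert 三千六百二十一 (Chinese numeral) → 3×1000 + 6×100 + 2×10 + 1 = 3621 (decimal)
Compute gcd(308, 3621) = 1
1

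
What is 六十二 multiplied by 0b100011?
Convert 六十二 (Chinese numeral) → 6×10 + 2 = 62 (decimal)
Convert 0b100011 (binary) → 32 + 2 + 1 = 35 (decimal)
Compute 62 × 35 = 2170
2170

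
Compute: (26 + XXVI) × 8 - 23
Convert XXVI (Roman numeral) → 10 + 10 + 5 + 1 = 26 (decimal)
Expression in decimal: (26 + 26) × 8 - 23
Parentheses first: 26 + 26 = 52
Multiply: 52 × 8 = 416
Subtract: 416 - 23 = 393
393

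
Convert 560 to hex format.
Convert 560 (decimal) → 560 = 2×256 + 3×16 → 0x230 (hexadecimal)
0x230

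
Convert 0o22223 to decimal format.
Convert 0o22223 (octal) → 2×4096 + 2×512 + 2×64 + 2×8 + 3 = 9363 (decimal)
9363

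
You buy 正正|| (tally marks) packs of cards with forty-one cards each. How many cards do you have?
Convert forty-one (English words) → 41 (decimal)
Convert 正正|| (tally marks) → 5 + 5 + 2 = 12 (decimal)
Compute 41 × 12 = 492
492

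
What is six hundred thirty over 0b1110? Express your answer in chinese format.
Convert six hundred thirty (English words) → 6×100 + 30 = 630 (decimal)
Convert 0b1110 (binary) → 8 + 4 + 2 = 14 (decimal)
Compute 630 ÷ 14 = 45
Convert 45 (decimal) → 45 = 4×10 + 5 → 四十五 (Chinese numeral)
四十五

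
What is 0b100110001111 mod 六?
Convert 0b100110001111 (binary) → 2048 + 256 + 128 + 8 + 4 + 2 + 1 = 2447 (decimal)
Convert 六 (Chinese numeral) → 6 (decimal)
Compute 2447 mod 6 = 5
5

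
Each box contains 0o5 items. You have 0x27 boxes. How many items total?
Convert 0o5 (octal) → 5 (decimal)
Convert 0x27 (hexadecimal) → 2×16 + 7 = 39 (decimal)
Compute 5 × 39 = 195
195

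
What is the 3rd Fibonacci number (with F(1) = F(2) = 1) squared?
The 3rd Fibonacci number (with F(1) = F(2) = 1): 1, 1, 2 → 2
Compute 2² = 2 × 2 = 4
4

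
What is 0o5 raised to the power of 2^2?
Convert 0o5 (octal) → 5 (decimal)
Convert 2^2 (power) → 4 (decimal)
Compute 5 ^ 4 = 625
625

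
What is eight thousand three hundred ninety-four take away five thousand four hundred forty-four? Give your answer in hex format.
Convert eight thousand three hundred ninety-four (English words) → 8×1000 + 3×100 + 94 = 8394 (decimal)
Convert five thousand four hundred forty-four (English words) → 5×1000 + 4×100 + 44 = 5444 (decimal)
Compute 8394 - 5444 = 2950
Convert 2950 (decimal) → 2950 = 11×256 + 8×16 + 6 → 0xB86 (hexadecimal)
0xB86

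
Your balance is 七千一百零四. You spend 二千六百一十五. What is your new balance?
Convert 七千一百零四 (Chinese numeral) → 7×1000 + 1×100 + 4 = 7104 (decimal)
Convert 二千六百一十五 (Chinese numeral) → 2×1000 + 6×100 + 1×10 + 5 = 2615 (decimal)
Compute 7104 - 2615 = 4489
4489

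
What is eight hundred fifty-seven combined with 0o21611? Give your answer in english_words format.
Convert eight hundred fifty-seven (English words) → 8×100 + 57 = 857 (decimal)
Convert 0o21611 (octal) → 2×4096 + 1×512 + 6×64 + 1×8 + 1 = 9097 (decimal)
Compute 857 + 9097 = 9954
Convert 9954 (decimal) → 9954 = 9×1000 + 9×100 + 54 → nine thousand nine hundred fifty-four (English words)
nine thousand nine hundred fifty-four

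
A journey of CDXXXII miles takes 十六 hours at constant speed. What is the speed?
Convert CDXXXII (Roman numeral) → 400 + 10 + 10 + 10 + 1 + 1 = 432 (decimal)
Convert 十六 (Chinese numeral) → 1×10 + 6 = 16 (decimal)
Compute 432 ÷ 16 = 27
27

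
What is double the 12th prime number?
The 12th prime number = 37
Compute 37 × 2 = 74
74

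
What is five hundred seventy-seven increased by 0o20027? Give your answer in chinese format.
Convert five hundred seventy-seven (English words) → 5×100 + 77 = 577 (decimal)
Convert 0o20027 (octal) → 2×4096 + 2×8 + 7 = 8215 (decimal)
Compute 577 + 8215 = 8792
Convert 8792 (decimal) → 8792 = 8×1000 + 7×100 + 9×10 + 2 → 八千七百九十二 (Chinese numeral)
八千七百九十二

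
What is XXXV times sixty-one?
Convert XXXV (Roman numeral) → 10 + 10 + 10 + 5 = 35 (decimal)
Convert sixty-one (English words) → 61 (decimal)
Compute 35 × 61 = 2135
2135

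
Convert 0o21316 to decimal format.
Convert 0o21316 (octal) → 2×4096 + 1×512 + 3×64 + 1×8 + 6 = 8910 (decimal)
8910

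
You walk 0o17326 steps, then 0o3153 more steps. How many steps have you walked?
Convert 0o17326 (octal) → 1×4096 + 7×512 + 3×64 + 2×8 + 6 = 7894 (decimal)
Convert 0o3153 (octal) → 3×512 + 1×64 + 5×8 + 3 = 1643 (decimal)
Compute 7894 + 1643 = 9537
9537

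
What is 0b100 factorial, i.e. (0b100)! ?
Convert 0b100 (binary) → 4 (decimal)
Compute 4! = 24
24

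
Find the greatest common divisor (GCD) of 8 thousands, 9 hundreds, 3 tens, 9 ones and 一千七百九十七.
Convert 8 thousands, 9 hundreds, 3 tens, 9 ones (place-value notation) → 8×1000 + 9×100 + 3×10 + 9 = 8939 (decimal)
Convert 一千七百九十七 (Chinese numeral) → 1×1000 + 7×100 + 9×10 + 7 = 1797 (decimal)
Compute gcd(8939, 1797) = 1
1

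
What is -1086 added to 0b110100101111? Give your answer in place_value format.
Convert 0b110100101111 (binary) → 2048 + 1024 + 256 + 32 + 8 + 4 + 2 + 1 = 3375 (decimal)
Compute -1086 + 3375 = 2289
Convert 2289 (decimal) → 2289 = 2×1000 + 2×100 + 8×10 + 9 → 2 thousands, 2 hundreds, 8 tens, 9 ones (place-value notation)
2 thousands, 2 hundreds, 8 tens, 9 ones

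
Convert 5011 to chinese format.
Convert 5011 (decimal) → 5011 = 5×1000 + 1×10 + 1 → 五千零一十一 (Chinese numeral)
五千零一十一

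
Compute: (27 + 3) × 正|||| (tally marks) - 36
Convert 正|||| (tally marks) → 5 + 4 = 9 (decimal)
Expression in decimal: (27 + 3) × 9 - 36
Parentheses first: 27 + 3 = 30
Multiply: 30 × 9 = 270
Subtract: 270 - 36 = 234
234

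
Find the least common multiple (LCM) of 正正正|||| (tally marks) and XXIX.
Convert 正正正|||| (tally marks) → 5 + 5 + 5 + 4 = 19 (decimal)
Convert XXIX (Roman numeral) → 10 + 10 + 9 = 29 (decimal)
Compute lcm(19, 29) = 551
551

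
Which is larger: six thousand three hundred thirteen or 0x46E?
Convert six thousand three hundred thirteen (English words) → 6×1000 + 3×100 + 13 = 6313 (decimal)
Convert 0x46E (hexadecimal) → 4×256 + 6×16 + 14 = 1134 (decimal)
Compare 6313 vs 1134: larger = 6313
6313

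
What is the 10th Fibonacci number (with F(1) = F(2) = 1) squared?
The 10th Fibonacci number (with F(1) = F(2) = 1): 1, 1, 2, 3, 5, 8, 13, 21, 34, 55 → 55
Compute 55² = 55 × 55 = 3025
3025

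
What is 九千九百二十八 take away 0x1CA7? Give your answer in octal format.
Convert 九千九百二十八 (Chinese numeral) → 9×1000 + 9×100 + 2×10 + 8 = 9928 (decimal)
Convert 0x1CA7 (hexadecimal) → 1×4096 + 12×256 + 10×16 + 7 = 7335 (decimal)
Compute 9928 - 7335 = 2593
Convert 2593 (decimal) → 2593 = 5×512 + 4×8 + 1 → 0o5041 (octal)
0o5041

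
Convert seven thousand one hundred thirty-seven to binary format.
Convert seven thousand one hundred thirty-seven (English words) → 7×1000 + 1×100 + 37 = 7137 (decimal)
Convert 7137 (decimal) → 7137 = 4096 + 2048 + 512 + 256 + 128 + 64 + 32 + 1 → 0b1101111100001 (binary)
0b1101111100001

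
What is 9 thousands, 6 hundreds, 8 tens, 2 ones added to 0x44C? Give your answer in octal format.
Convert 9 thousands, 6 hundreds, 8 tens, 2 ones (place-value notation) → 9×1000 + 6×100 + 8×10 + 2 = 9682 (decimal)
Convert 0x44C (hexadecimal) → 4×256 + 4×16 + 12 = 1100 (decimal)
Compute 9682 + 1100 = 10782
Convert 10782 (decimal) → 10782 = 2×4096 + 5×512 + 3×8 + 6 → 0o25036 (octal)
0o25036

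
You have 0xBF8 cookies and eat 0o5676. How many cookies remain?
Convert 0xBF8 (hexadecimal) → 11×256 + 15×16 + 8 = 3064 (decimal)
Convert 0o5676 (octal) → 5×512 + 6×64 + 7×8 + 6 = 3006 (decimal)
Compute 3064 - 3006 = 58
58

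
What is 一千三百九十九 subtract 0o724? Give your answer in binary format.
Convert 一千三百九十九 (Chinese numeral) → 1×1000 + 3×100 + 9×10 + 9 = 1399 (decimal)
Convert 0o724 (octal) → 7×64 + 2×8 + 4 = 468 (decimal)
Compute 1399 - 468 = 931
Convert 931 (decimal) → 931 = 512 + 256 + 128 + 32 + 2 + 1 → 0b1110100011 (binary)
0b1110100011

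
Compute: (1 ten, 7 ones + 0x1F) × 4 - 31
Convert 1 ten, 7 ones (place-value notation) → 1×10 + 7 = 17 (decimal)
Convert 0x1F (hexadecimal) → 1×16 + 15 = 31 (decimal)
Expression in decimal: (17 + 31) × 4 - 31
Parentheses first: 17 + 31 = 48
Multiply: 48 × 4 = 192
Subtract: 192 - 31 = 161
161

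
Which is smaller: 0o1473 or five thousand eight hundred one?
Convert 0o1473 (octal) → 1×512 + 4×64 + 7×8 + 3 = 827 (decimal)
Convert five thousand eight hundred one (English words) → 5×1000 + 8×100 + 1 = 5801 (decimal)
Compare 827 vs 5801: smaller = 827
827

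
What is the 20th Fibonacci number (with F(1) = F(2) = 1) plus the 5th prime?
The 20th Fibonacci number (with F(1) = F(2) = 1) = 6765
Convert the 5th prime (prime index) → 11 (decimal)
Compute 6765 + 11 = 6776
6776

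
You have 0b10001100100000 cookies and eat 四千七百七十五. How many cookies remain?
Convert 0b10001100100000 (binary) → 8192 + 512 + 256 + 32 = 8992 (decimal)
Convert 四千七百七十五 (Chinese numeral) → 4×1000 + 7×100 + 7×10 + 5 = 4775 (decimal)
Compute 8992 - 4775 = 4217
4217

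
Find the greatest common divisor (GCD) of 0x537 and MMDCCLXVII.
Convert 0x537 (hexadecimal) → 5×256 + 3×16 + 7 = 1335 (decimal)
Convert MMDCCLXVII (Roman numeral) → 1000 + 1000 + 500 + 100 + 100 + 50 + 10 + 5 + 1 + 1 = 2767 (decimal)
Compute gcd(1335, 2767) = 1
1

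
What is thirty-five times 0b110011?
Convert thirty-five (English words) → 35 (decimal)
Convert 0b110011 (binary) → 32 + 16 + 2 + 1 = 51 (decimal)
Compute 35 × 51 = 1785
1785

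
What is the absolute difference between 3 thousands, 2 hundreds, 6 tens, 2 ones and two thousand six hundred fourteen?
Convert 3 thousands, 2 hundreds, 6 tens, 2 ones (place-value notation) → 3×1000 + 2×100 + 6×10 + 2 = 3262 (decimal)
Convert two thousand six hundred fourteen (English words) → 2×1000 + 6×100 + 14 = 2614 (decimal)
Compute |3262 - 2614| = 648
648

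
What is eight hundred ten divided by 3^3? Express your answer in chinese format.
Convert eight hundred ten (English words) → 8×100 + 10 = 810 (decimal)
Convert 3^3 (power) → 27 (decimal)
Compute 810 ÷ 27 = 30
Convert 30 (decimal) → 30 = 3×10 → 三十 (Chinese numeral)
三十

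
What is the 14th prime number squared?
The 14th prime number = 43
Compute 43² = 43 × 43 = 1849
1849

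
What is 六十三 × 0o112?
Convert 六十三 (Chinese numeral) → 6×10 + 3 = 63 (decimal)
Convert 0o112 (octal) → 1×64 + 1×8 + 2 = 74 (decimal)
Compute 63 × 74 = 4662
4662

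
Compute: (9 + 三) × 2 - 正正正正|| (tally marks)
Convert 三 (Chinese numeral) → 3 (decimal)
Convert 正正正正|| (tally marks) → 5 + 5 + 5 + 5 + 2 = 22 (decimal)
Expression in decimal: (9 + 3) × 2 - 22
Parentheses first: 9 + 3 = 12
Multiply: 12 × 2 = 24
Subtract: 24 - 22 = 2
2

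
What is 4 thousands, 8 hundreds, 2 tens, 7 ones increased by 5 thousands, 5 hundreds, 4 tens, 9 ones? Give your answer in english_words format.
Convert 4 thousands, 8 hundreds, 2 tens, 7 ones (place-value notation) → 4×1000 + 8×100 + 2×10 + 7 = 4827 (decimal)
Convert 5 thousands, 5 hundreds, 4 tens, 9 ones (place-value notation) → 5×1000 + 5×100 + 4×10 + 9 = 5549 (decimal)
Compute 4827 + 5549 = 10376
Convert 10376 (decimal) → 10376 = 10×1000 + 3×100 + 76 → ten thousand three hundred seventy-six (English words)
ten thousand three hundred seventy-six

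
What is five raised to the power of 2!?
Convert five (English words) → 5 (decimal)
Convert 2! (factorial) → 2 (decimal)
Compute 5 ^ 2 = 25
25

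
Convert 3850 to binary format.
Convert 3850 (decimal) → 3850 = 2048 + 1024 + 512 + 256 + 8 + 2 → 0b111100001010 (binary)
0b111100001010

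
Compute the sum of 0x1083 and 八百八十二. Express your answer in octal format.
Convert 0x1083 (hexadecimal) → 1×4096 + 8×16 + 3 = 4227 (decimal)
Convert 八百八十二 (Chinese numeral) → 8×100 + 8×10 + 2 = 882 (decimal)
Compute 4227 + 882 = 5109
Convert 5109 (decimal) → 5109 = 1×4096 + 1×512 + 7×64 + 6×8 + 5 → 0o11765 (octal)
0o11765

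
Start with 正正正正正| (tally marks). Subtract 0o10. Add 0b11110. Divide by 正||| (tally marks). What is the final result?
Convert 正正正正正| (tally marks) → 5 + 5 + 5 + 5 + 5 + 1 = 26 (decimal)
Start: 26
Convert 0o10 (octal) → 1×8 = 8 (decimal)
26 - 8 = 18
Convert 0b11110 (binary) → 16 + 8 + 4 + 2 = 30 (decimal)
18 + 30 = 48
Convert 正||| (tally marks) → 5 + 3 = 8 (decimal)
48 ÷ 8 = 6
6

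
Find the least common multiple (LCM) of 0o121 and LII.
Convert 0o121 (octal) → 1×64 + 2×8 + 1 = 81 (decimal)
Convert LII (Roman numeral) → 50 + 1 + 1 = 52 (decimal)
Compute lcm(81, 52) = 4212
4212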